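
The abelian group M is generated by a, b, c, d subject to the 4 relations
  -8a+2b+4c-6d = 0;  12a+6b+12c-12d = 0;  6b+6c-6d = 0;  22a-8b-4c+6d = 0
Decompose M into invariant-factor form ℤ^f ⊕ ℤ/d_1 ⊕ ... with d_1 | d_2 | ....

rank_ℚ(R)=4; free=4−4=0
SNF(R) diag = [2, 2, 6, 6] → torsion [2, 2, 6, 6]

Answer: M ≅ ℤ/2 ⊕ ℤ/2 ⊕ ℤ/6 ⊕ ℤ/6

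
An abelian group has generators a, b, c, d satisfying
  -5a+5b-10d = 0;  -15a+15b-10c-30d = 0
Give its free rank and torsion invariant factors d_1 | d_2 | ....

rank_ℚ(R)=2; free=4−2=2
SNF(R) diag = [5, 10] → torsion [5, 10]

Answer: M ≅ ℤ^2 ⊕ ℤ/5 ⊕ ℤ/10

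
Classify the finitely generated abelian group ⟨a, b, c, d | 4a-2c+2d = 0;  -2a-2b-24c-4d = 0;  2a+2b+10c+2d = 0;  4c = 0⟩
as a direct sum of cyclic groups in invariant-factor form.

rank_ℚ(R)=4; free=4−4=0
SNF(R) diag = [2, 2, 4, 4] → torsion [2, 2, 4, 4]

Answer: M ≅ ℤ/2 ⊕ ℤ/2 ⊕ ℤ/4 ⊕ ℤ/4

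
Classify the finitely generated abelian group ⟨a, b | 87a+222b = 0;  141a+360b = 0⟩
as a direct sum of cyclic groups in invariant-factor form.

Answer: M ≅ ℤ/3 ⊕ ℤ/6

Derivation:
rank_ℚ(R)=2; free=2−2=0
SNF(R) diag = [3, 6] → torsion [3, 6]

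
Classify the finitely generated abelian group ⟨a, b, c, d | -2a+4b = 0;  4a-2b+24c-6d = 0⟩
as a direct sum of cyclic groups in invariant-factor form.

rank_ℚ(R)=2; free=4−2=2
SNF(R) diag = [2, 6] → torsion [2, 6]

Answer: M ≅ ℤ^2 ⊕ ℤ/2 ⊕ ℤ/6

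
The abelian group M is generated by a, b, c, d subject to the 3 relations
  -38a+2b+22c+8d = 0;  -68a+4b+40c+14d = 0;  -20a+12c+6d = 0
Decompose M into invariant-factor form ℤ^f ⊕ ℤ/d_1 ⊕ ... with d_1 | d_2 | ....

Answer: M ≅ ℤ^1 ⊕ ℤ/2 ⊕ ℤ/2 ⊕ ℤ/4

Derivation:
rank_ℚ(R)=3; free=4−3=1
SNF(R) diag = [2, 2, 4] → torsion [2, 2, 4]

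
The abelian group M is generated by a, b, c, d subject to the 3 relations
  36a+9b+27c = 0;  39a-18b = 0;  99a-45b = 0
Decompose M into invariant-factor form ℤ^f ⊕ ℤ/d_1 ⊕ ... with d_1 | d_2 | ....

Answer: M ≅ ℤ^1 ⊕ ℤ/3 ⊕ ℤ/9 ⊕ ℤ/27

Derivation:
rank_ℚ(R)=3; free=4−3=1
SNF(R) diag = [3, 9, 27] → torsion [3, 9, 27]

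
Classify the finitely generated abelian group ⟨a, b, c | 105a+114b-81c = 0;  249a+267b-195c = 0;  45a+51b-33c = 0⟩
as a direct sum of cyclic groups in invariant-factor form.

rank_ℚ(R)=3; free=3−3=0
SNF(R) diag = [3, 3, 6] → torsion [3, 3, 6]

Answer: M ≅ ℤ/3 ⊕ ℤ/3 ⊕ ℤ/6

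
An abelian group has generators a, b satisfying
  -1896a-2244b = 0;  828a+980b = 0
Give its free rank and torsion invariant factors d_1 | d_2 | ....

rank_ℚ(R)=2; free=2−2=0
SNF(R) diag = [4, 12] → torsion [4, 12]

Answer: M ≅ ℤ/4 ⊕ ℤ/12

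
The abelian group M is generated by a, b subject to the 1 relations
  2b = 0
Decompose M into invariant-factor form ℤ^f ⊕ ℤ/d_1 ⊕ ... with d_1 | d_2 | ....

rank_ℚ(R)=1; free=2−1=1
SNF(R) diag = [2] → torsion [2]

Answer: M ≅ ℤ^1 ⊕ ℤ/2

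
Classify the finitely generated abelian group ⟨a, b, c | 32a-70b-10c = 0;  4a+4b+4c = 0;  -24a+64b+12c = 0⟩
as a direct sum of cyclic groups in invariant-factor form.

Answer: M ≅ ℤ/2 ⊕ ℤ/4 ⊕ ℤ/12

Derivation:
rank_ℚ(R)=3; free=3−3=0
SNF(R) diag = [2, 4, 12] → torsion [2, 4, 12]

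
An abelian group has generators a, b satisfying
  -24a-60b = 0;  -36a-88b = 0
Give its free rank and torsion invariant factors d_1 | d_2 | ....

Answer: M ≅ ℤ/4 ⊕ ℤ/12

Derivation:
rank_ℚ(R)=2; free=2−2=0
SNF(R) diag = [4, 12] → torsion [4, 12]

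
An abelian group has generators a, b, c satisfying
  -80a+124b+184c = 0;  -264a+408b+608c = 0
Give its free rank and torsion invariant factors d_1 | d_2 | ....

Answer: M ≅ ℤ^1 ⊕ ℤ/4 ⊕ ℤ/8

Derivation:
rank_ℚ(R)=2; free=3−2=1
SNF(R) diag = [4, 8] → torsion [4, 8]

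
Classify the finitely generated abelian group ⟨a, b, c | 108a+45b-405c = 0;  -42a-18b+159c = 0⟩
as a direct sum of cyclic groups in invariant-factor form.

rank_ℚ(R)=2; free=3−2=1
SNF(R) diag = [3, 9] → torsion [3, 9]

Answer: M ≅ ℤ^1 ⊕ ℤ/3 ⊕ ℤ/9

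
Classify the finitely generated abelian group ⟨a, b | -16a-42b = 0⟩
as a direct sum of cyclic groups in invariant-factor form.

Answer: M ≅ ℤ^1 ⊕ ℤ/2

Derivation:
rank_ℚ(R)=1; free=2−1=1
SNF(R) diag = [2] → torsion [2]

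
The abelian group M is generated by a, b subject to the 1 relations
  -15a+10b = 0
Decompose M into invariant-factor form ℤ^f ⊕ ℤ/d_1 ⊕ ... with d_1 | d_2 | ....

Answer: M ≅ ℤ^1 ⊕ ℤ/5

Derivation:
rank_ℚ(R)=1; free=2−1=1
SNF(R) diag = [5] → torsion [5]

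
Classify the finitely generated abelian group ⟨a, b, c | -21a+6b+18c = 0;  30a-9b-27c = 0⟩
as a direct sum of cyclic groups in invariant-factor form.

Answer: M ≅ ℤ^1 ⊕ ℤ/3 ⊕ ℤ/3

Derivation:
rank_ℚ(R)=2; free=3−2=1
SNF(R) diag = [3, 3] → torsion [3, 3]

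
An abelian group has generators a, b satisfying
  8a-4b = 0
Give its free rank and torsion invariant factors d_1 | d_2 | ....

rank_ℚ(R)=1; free=2−1=1
SNF(R) diag = [4] → torsion [4]

Answer: M ≅ ℤ^1 ⊕ ℤ/4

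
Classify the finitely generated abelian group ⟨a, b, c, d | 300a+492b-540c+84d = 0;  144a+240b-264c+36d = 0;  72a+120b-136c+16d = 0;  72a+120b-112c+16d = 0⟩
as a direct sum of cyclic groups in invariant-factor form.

Answer: M ≅ ℤ/4 ⊕ ℤ/12 ⊕ ℤ/24 ⊕ ℤ/48

Derivation:
rank_ℚ(R)=4; free=4−4=0
SNF(R) diag = [4, 12, 24, 48] → torsion [4, 12, 24, 48]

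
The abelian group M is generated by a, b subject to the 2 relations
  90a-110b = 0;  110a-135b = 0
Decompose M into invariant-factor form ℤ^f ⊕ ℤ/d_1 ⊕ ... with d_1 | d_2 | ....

rank_ℚ(R)=2; free=2−2=0
SNF(R) diag = [5, 10] → torsion [5, 10]

Answer: M ≅ ℤ/5 ⊕ ℤ/10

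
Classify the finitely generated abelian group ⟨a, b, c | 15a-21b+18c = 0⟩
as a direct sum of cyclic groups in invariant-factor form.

Answer: M ≅ ℤ^2 ⊕ ℤ/3

Derivation:
rank_ℚ(R)=1; free=3−1=2
SNF(R) diag = [3] → torsion [3]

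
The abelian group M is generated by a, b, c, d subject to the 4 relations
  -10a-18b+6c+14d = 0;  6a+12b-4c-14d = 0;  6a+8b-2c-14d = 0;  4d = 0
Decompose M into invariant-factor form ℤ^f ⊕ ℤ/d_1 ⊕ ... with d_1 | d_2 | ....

rank_ℚ(R)=4; free=4−4=0
SNF(R) diag = [2, 2, 2, 4] → torsion [2, 2, 2, 4]

Answer: M ≅ ℤ/2 ⊕ ℤ/2 ⊕ ℤ/2 ⊕ ℤ/4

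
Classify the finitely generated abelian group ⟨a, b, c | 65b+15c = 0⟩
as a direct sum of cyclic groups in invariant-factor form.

Answer: M ≅ ℤ^2 ⊕ ℤ/5

Derivation:
rank_ℚ(R)=1; free=3−1=2
SNF(R) diag = [5] → torsion [5]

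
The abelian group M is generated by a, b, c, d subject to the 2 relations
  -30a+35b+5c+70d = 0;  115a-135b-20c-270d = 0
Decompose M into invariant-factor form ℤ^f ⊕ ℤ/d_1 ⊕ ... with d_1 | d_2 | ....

rank_ℚ(R)=2; free=4−2=2
SNF(R) diag = [5, 5] → torsion [5, 5]

Answer: M ≅ ℤ^2 ⊕ ℤ/5 ⊕ ℤ/5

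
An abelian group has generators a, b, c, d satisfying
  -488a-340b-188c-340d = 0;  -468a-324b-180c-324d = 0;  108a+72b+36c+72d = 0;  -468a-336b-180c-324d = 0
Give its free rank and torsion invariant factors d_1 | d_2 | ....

Answer: M ≅ ℤ/4 ⊕ ℤ/12 ⊕ ℤ/36 ⊕ ℤ/36

Derivation:
rank_ℚ(R)=4; free=4−4=0
SNF(R) diag = [4, 12, 36, 36] → torsion [4, 12, 36, 36]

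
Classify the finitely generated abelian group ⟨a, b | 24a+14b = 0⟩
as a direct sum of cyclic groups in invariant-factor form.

Answer: M ≅ ℤ^1 ⊕ ℤ/2

Derivation:
rank_ℚ(R)=1; free=2−1=1
SNF(R) diag = [2] → torsion [2]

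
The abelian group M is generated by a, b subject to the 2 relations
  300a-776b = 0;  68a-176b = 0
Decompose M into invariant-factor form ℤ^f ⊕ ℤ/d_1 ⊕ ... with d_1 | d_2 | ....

rank_ℚ(R)=2; free=2−2=0
SNF(R) diag = [4, 8] → torsion [4, 8]

Answer: M ≅ ℤ/4 ⊕ ℤ/8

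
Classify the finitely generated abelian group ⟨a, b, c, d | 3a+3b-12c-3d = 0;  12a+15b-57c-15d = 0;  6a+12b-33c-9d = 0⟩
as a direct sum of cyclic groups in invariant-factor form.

rank_ℚ(R)=3; free=4−3=1
SNF(R) diag = [3, 3, 3] → torsion [3, 3, 3]

Answer: M ≅ ℤ^1 ⊕ ℤ/3 ⊕ ℤ/3 ⊕ ℤ/3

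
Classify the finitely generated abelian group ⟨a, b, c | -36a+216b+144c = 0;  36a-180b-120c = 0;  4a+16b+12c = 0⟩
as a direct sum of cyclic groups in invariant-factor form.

rank_ℚ(R)=3; free=3−3=0
SNF(R) diag = [4, 12, 36] → torsion [4, 12, 36]

Answer: M ≅ ℤ/4 ⊕ ℤ/12 ⊕ ℤ/36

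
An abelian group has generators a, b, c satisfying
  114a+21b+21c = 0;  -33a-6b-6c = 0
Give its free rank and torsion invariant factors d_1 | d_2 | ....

rank_ℚ(R)=2; free=3−2=1
SNF(R) diag = [3, 3] → torsion [3, 3]

Answer: M ≅ ℤ^1 ⊕ ℤ/3 ⊕ ℤ/3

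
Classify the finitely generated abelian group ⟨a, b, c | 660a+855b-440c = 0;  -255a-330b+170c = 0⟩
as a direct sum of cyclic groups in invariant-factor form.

rank_ℚ(R)=2; free=3−2=1
SNF(R) diag = [5, 15] → torsion [5, 15]

Answer: M ≅ ℤ^1 ⊕ ℤ/5 ⊕ ℤ/15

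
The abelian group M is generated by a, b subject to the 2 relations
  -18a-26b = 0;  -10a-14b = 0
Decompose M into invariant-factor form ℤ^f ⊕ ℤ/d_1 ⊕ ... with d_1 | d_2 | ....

Answer: M ≅ ℤ/2 ⊕ ℤ/4

Derivation:
rank_ℚ(R)=2; free=2−2=0
SNF(R) diag = [2, 4] → torsion [2, 4]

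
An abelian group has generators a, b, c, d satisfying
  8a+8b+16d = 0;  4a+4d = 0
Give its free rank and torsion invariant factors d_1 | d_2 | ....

rank_ℚ(R)=2; free=4−2=2
SNF(R) diag = [4, 8] → torsion [4, 8]

Answer: M ≅ ℤ^2 ⊕ ℤ/4 ⊕ ℤ/8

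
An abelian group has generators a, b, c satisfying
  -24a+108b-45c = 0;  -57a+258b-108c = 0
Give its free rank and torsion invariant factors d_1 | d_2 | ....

rank_ℚ(R)=2; free=3−2=1
SNF(R) diag = [3, 3] → torsion [3, 3]

Answer: M ≅ ℤ^1 ⊕ ℤ/3 ⊕ ℤ/3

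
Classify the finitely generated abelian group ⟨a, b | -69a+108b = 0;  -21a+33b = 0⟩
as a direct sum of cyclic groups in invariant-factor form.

rank_ℚ(R)=2; free=2−2=0
SNF(R) diag = [3, 3] → torsion [3, 3]

Answer: M ≅ ℤ/3 ⊕ ℤ/3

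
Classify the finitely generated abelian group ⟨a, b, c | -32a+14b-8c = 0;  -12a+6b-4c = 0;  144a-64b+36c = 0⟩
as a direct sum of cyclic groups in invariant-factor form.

Answer: M ≅ ℤ/2 ⊕ ℤ/4 ⊕ ℤ/4

Derivation:
rank_ℚ(R)=3; free=3−3=0
SNF(R) diag = [2, 4, 4] → torsion [2, 4, 4]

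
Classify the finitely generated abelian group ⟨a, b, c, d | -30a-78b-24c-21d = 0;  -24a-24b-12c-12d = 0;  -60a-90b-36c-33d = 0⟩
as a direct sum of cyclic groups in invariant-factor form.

Answer: M ≅ ℤ^1 ⊕ ℤ/3 ⊕ ℤ/6 ⊕ ℤ/12

Derivation:
rank_ℚ(R)=3; free=4−3=1
SNF(R) diag = [3, 6, 12] → torsion [3, 6, 12]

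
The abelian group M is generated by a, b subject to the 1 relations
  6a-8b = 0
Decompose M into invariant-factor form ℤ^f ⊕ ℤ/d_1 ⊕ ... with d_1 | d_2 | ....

rank_ℚ(R)=1; free=2−1=1
SNF(R) diag = [2] → torsion [2]

Answer: M ≅ ℤ^1 ⊕ ℤ/2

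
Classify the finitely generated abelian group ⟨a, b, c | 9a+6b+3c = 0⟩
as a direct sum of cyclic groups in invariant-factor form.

rank_ℚ(R)=1; free=3−1=2
SNF(R) diag = [3] → torsion [3]

Answer: M ≅ ℤ^2 ⊕ ℤ/3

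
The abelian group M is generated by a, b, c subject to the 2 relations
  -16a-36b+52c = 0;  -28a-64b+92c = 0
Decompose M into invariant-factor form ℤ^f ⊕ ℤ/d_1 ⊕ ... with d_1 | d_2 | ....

rank_ℚ(R)=2; free=3−2=1
SNF(R) diag = [4, 4] → torsion [4, 4]

Answer: M ≅ ℤ^1 ⊕ ℤ/4 ⊕ ℤ/4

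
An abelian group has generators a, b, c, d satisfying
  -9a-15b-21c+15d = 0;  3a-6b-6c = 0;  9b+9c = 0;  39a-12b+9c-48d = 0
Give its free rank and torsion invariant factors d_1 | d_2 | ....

Answer: M ≅ ℤ/3 ⊕ ℤ/3 ⊕ ℤ/9 ⊕ ℤ/9

Derivation:
rank_ℚ(R)=4; free=4−4=0
SNF(R) diag = [3, 3, 9, 9] → torsion [3, 3, 9, 9]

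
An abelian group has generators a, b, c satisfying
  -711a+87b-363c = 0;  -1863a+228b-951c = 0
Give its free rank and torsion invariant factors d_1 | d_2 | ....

rank_ℚ(R)=2; free=3−2=1
SNF(R) diag = [3, 9] → torsion [3, 9]

Answer: M ≅ ℤ^1 ⊕ ℤ/3 ⊕ ℤ/9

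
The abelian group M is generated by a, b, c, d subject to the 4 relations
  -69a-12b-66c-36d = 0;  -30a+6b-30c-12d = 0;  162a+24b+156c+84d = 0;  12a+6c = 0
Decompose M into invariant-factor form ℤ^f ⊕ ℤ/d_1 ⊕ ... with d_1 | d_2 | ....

Answer: M ≅ ℤ/3 ⊕ ℤ/6 ⊕ ℤ/6 ⊕ ℤ/12

Derivation:
rank_ℚ(R)=4; free=4−4=0
SNF(R) diag = [3, 6, 6, 12] → torsion [3, 6, 6, 12]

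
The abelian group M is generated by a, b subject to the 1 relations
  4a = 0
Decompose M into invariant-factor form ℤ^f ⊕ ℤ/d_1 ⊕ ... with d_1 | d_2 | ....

Answer: M ≅ ℤ^1 ⊕ ℤ/4

Derivation:
rank_ℚ(R)=1; free=2−1=1
SNF(R) diag = [4] → torsion [4]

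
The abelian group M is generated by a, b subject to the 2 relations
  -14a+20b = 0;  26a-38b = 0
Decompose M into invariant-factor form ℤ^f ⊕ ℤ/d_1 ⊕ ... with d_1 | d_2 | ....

Answer: M ≅ ℤ/2 ⊕ ℤ/6

Derivation:
rank_ℚ(R)=2; free=2−2=0
SNF(R) diag = [2, 6] → torsion [2, 6]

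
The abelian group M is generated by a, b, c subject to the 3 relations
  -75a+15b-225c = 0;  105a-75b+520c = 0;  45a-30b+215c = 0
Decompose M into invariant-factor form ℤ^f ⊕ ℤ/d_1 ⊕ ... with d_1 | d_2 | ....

Answer: M ≅ ℤ/5 ⊕ ℤ/15 ⊕ ℤ/15

Derivation:
rank_ℚ(R)=3; free=3−3=0
SNF(R) diag = [5, 15, 15] → torsion [5, 15, 15]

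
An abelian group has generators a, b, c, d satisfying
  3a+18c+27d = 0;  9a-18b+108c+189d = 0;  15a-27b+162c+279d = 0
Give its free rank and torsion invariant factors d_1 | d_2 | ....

Answer: M ≅ ℤ^1 ⊕ ℤ/3 ⊕ ℤ/9 ⊕ ℤ/18

Derivation:
rank_ℚ(R)=3; free=4−3=1
SNF(R) diag = [3, 9, 18] → torsion [3, 9, 18]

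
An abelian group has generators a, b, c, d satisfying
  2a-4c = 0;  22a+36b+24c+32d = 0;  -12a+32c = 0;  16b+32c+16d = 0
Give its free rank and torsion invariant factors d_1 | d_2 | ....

rank_ℚ(R)=4; free=4−4=0
SNF(R) diag = [2, 4, 8, 16] → torsion [2, 4, 8, 16]

Answer: M ≅ ℤ/2 ⊕ ℤ/4 ⊕ ℤ/8 ⊕ ℤ/16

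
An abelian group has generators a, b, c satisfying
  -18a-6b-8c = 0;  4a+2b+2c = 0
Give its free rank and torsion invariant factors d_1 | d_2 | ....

rank_ℚ(R)=2; free=3−2=1
SNF(R) diag = [2, 2] → torsion [2, 2]

Answer: M ≅ ℤ^1 ⊕ ℤ/2 ⊕ ℤ/2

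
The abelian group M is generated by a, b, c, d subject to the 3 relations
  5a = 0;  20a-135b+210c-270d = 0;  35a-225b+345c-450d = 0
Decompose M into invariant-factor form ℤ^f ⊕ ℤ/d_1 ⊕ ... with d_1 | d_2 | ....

Answer: M ≅ ℤ^1 ⊕ ℤ/5 ⊕ ℤ/15 ⊕ ℤ/45

Derivation:
rank_ℚ(R)=3; free=4−3=1
SNF(R) diag = [5, 15, 45] → torsion [5, 15, 45]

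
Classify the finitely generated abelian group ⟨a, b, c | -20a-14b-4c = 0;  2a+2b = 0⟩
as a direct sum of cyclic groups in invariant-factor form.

rank_ℚ(R)=2; free=3−2=1
SNF(R) diag = [2, 2] → torsion [2, 2]

Answer: M ≅ ℤ^1 ⊕ ℤ/2 ⊕ ℤ/2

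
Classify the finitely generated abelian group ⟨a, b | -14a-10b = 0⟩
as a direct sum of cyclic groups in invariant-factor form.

rank_ℚ(R)=1; free=2−1=1
SNF(R) diag = [2] → torsion [2]

Answer: M ≅ ℤ^1 ⊕ ℤ/2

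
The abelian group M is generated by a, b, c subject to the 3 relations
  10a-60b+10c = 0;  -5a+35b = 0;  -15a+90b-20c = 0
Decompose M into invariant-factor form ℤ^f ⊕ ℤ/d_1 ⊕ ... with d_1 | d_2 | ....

Answer: M ≅ ℤ/5 ⊕ ℤ/5 ⊕ ℤ/10

Derivation:
rank_ℚ(R)=3; free=3−3=0
SNF(R) diag = [5, 5, 10] → torsion [5, 5, 10]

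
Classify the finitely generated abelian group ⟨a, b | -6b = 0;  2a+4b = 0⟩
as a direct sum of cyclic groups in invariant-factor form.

Answer: M ≅ ℤ/2 ⊕ ℤ/6

Derivation:
rank_ℚ(R)=2; free=2−2=0
SNF(R) diag = [2, 6] → torsion [2, 6]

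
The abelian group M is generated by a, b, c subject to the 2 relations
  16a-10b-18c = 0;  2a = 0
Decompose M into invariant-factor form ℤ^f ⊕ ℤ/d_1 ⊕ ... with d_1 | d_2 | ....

rank_ℚ(R)=2; free=3−2=1
SNF(R) diag = [2, 2] → torsion [2, 2]

Answer: M ≅ ℤ^1 ⊕ ℤ/2 ⊕ ℤ/2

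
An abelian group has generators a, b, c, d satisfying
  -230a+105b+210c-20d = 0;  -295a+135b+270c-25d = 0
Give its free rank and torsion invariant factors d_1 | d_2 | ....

rank_ℚ(R)=2; free=4−2=2
SNF(R) diag = [5, 15] → torsion [5, 15]

Answer: M ≅ ℤ^2 ⊕ ℤ/5 ⊕ ℤ/15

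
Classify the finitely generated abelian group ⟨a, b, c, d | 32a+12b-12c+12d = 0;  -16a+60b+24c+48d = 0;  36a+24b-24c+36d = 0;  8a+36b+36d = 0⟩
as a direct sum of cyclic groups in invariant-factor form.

Answer: M ≅ ℤ/4 ⊕ ℤ/12 ⊕ ℤ/12 ⊕ ℤ/12

Derivation:
rank_ℚ(R)=4; free=4−4=0
SNF(R) diag = [4, 12, 12, 12] → torsion [4, 12, 12, 12]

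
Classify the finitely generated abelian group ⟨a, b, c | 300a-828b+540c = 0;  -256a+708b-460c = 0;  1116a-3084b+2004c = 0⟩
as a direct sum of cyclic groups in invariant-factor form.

Answer: M ≅ ℤ/4 ⊕ ℤ/12 ⊕ ℤ/24

Derivation:
rank_ℚ(R)=3; free=3−3=0
SNF(R) diag = [4, 12, 24] → torsion [4, 12, 24]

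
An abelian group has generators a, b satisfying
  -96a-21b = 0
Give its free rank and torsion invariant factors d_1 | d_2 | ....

Answer: M ≅ ℤ^1 ⊕ ℤ/3

Derivation:
rank_ℚ(R)=1; free=2−1=1
SNF(R) diag = [3] → torsion [3]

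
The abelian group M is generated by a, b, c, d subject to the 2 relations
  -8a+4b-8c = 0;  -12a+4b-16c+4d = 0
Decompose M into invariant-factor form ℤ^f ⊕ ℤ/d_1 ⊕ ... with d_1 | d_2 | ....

Answer: M ≅ ℤ^2 ⊕ ℤ/4 ⊕ ℤ/4

Derivation:
rank_ℚ(R)=2; free=4−2=2
SNF(R) diag = [4, 4] → torsion [4, 4]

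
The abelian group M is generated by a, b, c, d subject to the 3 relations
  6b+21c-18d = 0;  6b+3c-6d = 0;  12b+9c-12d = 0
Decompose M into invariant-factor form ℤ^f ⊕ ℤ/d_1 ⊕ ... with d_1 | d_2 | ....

rank_ℚ(R)=3; free=4−3=1
SNF(R) diag = [3, 6, 12] → torsion [3, 6, 12]

Answer: M ≅ ℤ^1 ⊕ ℤ/3 ⊕ ℤ/6 ⊕ ℤ/12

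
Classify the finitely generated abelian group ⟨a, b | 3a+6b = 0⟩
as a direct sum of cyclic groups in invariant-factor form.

Answer: M ≅ ℤ^1 ⊕ ℤ/3

Derivation:
rank_ℚ(R)=1; free=2−1=1
SNF(R) diag = [3] → torsion [3]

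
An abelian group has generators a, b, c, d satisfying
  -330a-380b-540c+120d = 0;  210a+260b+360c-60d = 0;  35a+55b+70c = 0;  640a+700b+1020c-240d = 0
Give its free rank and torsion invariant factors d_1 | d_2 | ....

Answer: M ≅ ℤ/5 ⊕ ℤ/10 ⊕ ℤ/20 ⊕ ℤ/60

Derivation:
rank_ℚ(R)=4; free=4−4=0
SNF(R) diag = [5, 10, 20, 60] → torsion [5, 10, 20, 60]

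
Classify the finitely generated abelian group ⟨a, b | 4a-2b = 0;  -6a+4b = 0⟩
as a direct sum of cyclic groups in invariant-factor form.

rank_ℚ(R)=2; free=2−2=0
SNF(R) diag = [2, 2] → torsion [2, 2]

Answer: M ≅ ℤ/2 ⊕ ℤ/2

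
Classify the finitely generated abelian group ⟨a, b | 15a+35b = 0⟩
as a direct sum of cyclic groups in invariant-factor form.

rank_ℚ(R)=1; free=2−1=1
SNF(R) diag = [5] → torsion [5]

Answer: M ≅ ℤ^1 ⊕ ℤ/5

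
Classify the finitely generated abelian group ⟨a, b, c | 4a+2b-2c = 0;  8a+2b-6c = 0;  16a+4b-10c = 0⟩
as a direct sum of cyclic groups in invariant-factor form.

Answer: M ≅ ℤ/2 ⊕ ℤ/2 ⊕ ℤ/4

Derivation:
rank_ℚ(R)=3; free=3−3=0
SNF(R) diag = [2, 2, 4] → torsion [2, 2, 4]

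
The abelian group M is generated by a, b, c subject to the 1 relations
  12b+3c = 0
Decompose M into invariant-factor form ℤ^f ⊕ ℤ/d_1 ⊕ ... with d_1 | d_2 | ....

rank_ℚ(R)=1; free=3−1=2
SNF(R) diag = [3] → torsion [3]

Answer: M ≅ ℤ^2 ⊕ ℤ/3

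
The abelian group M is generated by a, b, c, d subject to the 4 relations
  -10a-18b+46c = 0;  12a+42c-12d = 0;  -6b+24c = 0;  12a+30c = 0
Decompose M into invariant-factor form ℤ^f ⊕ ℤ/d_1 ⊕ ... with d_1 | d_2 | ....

rank_ℚ(R)=4; free=4−4=0
SNF(R) diag = [2, 6, 6, 12] → torsion [2, 6, 6, 12]

Answer: M ≅ ℤ/2 ⊕ ℤ/6 ⊕ ℤ/6 ⊕ ℤ/12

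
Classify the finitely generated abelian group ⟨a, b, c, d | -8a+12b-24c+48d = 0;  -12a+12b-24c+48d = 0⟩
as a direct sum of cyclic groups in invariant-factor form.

rank_ℚ(R)=2; free=4−2=2
SNF(R) diag = [4, 12] → torsion [4, 12]

Answer: M ≅ ℤ^2 ⊕ ℤ/4 ⊕ ℤ/12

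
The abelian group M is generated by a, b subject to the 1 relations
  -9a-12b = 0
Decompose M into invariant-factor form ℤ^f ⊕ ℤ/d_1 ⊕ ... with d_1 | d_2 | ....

rank_ℚ(R)=1; free=2−1=1
SNF(R) diag = [3] → torsion [3]

Answer: M ≅ ℤ^1 ⊕ ℤ/3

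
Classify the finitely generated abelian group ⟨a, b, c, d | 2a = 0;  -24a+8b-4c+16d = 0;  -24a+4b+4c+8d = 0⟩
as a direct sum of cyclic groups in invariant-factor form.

rank_ℚ(R)=3; free=4−3=1
SNF(R) diag = [2, 4, 12] → torsion [2, 4, 12]

Answer: M ≅ ℤ^1 ⊕ ℤ/2 ⊕ ℤ/4 ⊕ ℤ/12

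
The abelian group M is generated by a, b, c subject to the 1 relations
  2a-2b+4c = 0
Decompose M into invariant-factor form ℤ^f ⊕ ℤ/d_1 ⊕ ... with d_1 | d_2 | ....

rank_ℚ(R)=1; free=3−1=2
SNF(R) diag = [2] → torsion [2]

Answer: M ≅ ℤ^2 ⊕ ℤ/2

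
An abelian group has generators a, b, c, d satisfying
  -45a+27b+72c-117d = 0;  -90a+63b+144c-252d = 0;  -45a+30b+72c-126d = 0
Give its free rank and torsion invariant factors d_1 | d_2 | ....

rank_ℚ(R)=3; free=4−3=1
SNF(R) diag = [3, 9, 9] → torsion [3, 9, 9]

Answer: M ≅ ℤ^1 ⊕ ℤ/3 ⊕ ℤ/9 ⊕ ℤ/9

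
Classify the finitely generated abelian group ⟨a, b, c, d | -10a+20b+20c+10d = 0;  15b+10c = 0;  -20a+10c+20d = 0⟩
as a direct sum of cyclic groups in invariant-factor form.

Answer: M ≅ ℤ^1 ⊕ ℤ/5 ⊕ ℤ/10 ⊕ ℤ/10

Derivation:
rank_ℚ(R)=3; free=4−3=1
SNF(R) diag = [5, 10, 10] → torsion [5, 10, 10]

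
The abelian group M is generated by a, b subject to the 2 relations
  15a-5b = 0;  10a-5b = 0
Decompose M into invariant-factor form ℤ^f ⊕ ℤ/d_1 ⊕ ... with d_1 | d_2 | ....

Answer: M ≅ ℤ/5 ⊕ ℤ/5

Derivation:
rank_ℚ(R)=2; free=2−2=0
SNF(R) diag = [5, 5] → torsion [5, 5]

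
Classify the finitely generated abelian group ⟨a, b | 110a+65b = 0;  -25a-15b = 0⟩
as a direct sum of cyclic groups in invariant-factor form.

rank_ℚ(R)=2; free=2−2=0
SNF(R) diag = [5, 5] → torsion [5, 5]

Answer: M ≅ ℤ/5 ⊕ ℤ/5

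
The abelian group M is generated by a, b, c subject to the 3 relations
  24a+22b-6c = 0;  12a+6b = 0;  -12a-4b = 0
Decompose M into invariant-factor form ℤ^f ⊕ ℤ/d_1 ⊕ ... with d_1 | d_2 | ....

Answer: M ≅ ℤ/2 ⊕ ℤ/6 ⊕ ℤ/12

Derivation:
rank_ℚ(R)=3; free=3−3=0
SNF(R) diag = [2, 6, 12] → torsion [2, 6, 12]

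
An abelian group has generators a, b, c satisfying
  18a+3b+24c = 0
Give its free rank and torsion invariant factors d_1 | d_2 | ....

rank_ℚ(R)=1; free=3−1=2
SNF(R) diag = [3] → torsion [3]

Answer: M ≅ ℤ^2 ⊕ ℤ/3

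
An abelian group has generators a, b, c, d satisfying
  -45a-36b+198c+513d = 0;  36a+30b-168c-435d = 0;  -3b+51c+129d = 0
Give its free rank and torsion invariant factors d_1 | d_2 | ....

Answer: M ≅ ℤ^1 ⊕ ℤ/3 ⊕ ℤ/9 ⊕ ℤ/27

Derivation:
rank_ℚ(R)=3; free=4−3=1
SNF(R) diag = [3, 9, 27] → torsion [3, 9, 27]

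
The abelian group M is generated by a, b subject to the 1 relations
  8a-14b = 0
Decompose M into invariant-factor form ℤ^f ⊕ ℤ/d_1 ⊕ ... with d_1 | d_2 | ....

rank_ℚ(R)=1; free=2−1=1
SNF(R) diag = [2] → torsion [2]

Answer: M ≅ ℤ^1 ⊕ ℤ/2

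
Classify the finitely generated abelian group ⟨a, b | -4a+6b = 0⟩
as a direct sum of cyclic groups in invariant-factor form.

Answer: M ≅ ℤ^1 ⊕ ℤ/2

Derivation:
rank_ℚ(R)=1; free=2−1=1
SNF(R) diag = [2] → torsion [2]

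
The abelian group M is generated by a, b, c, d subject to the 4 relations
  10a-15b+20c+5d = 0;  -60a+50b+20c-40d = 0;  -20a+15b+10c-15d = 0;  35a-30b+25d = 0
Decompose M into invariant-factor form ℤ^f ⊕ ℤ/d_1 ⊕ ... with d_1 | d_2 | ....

rank_ℚ(R)=4; free=4−4=0
SNF(R) diag = [5, 5, 10, 10] → torsion [5, 5, 10, 10]

Answer: M ≅ ℤ/5 ⊕ ℤ/5 ⊕ ℤ/10 ⊕ ℤ/10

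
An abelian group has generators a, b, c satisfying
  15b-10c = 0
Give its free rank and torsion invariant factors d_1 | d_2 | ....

rank_ℚ(R)=1; free=3−1=2
SNF(R) diag = [5] → torsion [5]

Answer: M ≅ ℤ^2 ⊕ ℤ/5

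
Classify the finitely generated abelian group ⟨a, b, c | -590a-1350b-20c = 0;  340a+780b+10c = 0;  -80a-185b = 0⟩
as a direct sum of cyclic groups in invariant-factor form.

rank_ℚ(R)=3; free=3−3=0
SNF(R) diag = [5, 10, 30] → torsion [5, 10, 30]

Answer: M ≅ ℤ/5 ⊕ ℤ/10 ⊕ ℤ/30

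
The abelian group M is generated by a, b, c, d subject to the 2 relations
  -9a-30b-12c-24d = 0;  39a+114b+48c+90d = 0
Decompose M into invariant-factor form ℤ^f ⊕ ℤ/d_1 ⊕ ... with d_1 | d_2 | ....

rank_ℚ(R)=2; free=4−2=2
SNF(R) diag = [3, 6] → torsion [3, 6]

Answer: M ≅ ℤ^2 ⊕ ℤ/3 ⊕ ℤ/6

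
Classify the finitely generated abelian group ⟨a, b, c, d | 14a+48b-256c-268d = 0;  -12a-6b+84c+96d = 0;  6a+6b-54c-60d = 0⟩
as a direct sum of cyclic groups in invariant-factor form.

rank_ℚ(R)=3; free=4−3=1
SNF(R) diag = [2, 6, 6] → torsion [2, 6, 6]

Answer: M ≅ ℤ^1 ⊕ ℤ/2 ⊕ ℤ/6 ⊕ ℤ/6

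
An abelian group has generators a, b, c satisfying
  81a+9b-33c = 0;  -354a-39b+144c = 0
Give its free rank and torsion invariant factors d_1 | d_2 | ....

rank_ℚ(R)=2; free=3−2=1
SNF(R) diag = [3, 3] → torsion [3, 3]

Answer: M ≅ ℤ^1 ⊕ ℤ/3 ⊕ ℤ/3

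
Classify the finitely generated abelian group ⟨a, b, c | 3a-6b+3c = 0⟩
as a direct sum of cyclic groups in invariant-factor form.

Answer: M ≅ ℤ^2 ⊕ ℤ/3

Derivation:
rank_ℚ(R)=1; free=3−1=2
SNF(R) diag = [3] → torsion [3]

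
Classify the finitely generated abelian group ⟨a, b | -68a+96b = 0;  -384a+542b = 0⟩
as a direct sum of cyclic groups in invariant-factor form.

Answer: M ≅ ℤ/2 ⊕ ℤ/4

Derivation:
rank_ℚ(R)=2; free=2−2=0
SNF(R) diag = [2, 4] → torsion [2, 4]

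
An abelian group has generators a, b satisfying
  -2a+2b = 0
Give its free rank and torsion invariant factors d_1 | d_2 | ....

Answer: M ≅ ℤ^1 ⊕ ℤ/2

Derivation:
rank_ℚ(R)=1; free=2−1=1
SNF(R) diag = [2] → torsion [2]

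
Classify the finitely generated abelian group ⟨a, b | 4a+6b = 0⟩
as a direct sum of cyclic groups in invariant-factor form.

rank_ℚ(R)=1; free=2−1=1
SNF(R) diag = [2] → torsion [2]

Answer: M ≅ ℤ^1 ⊕ ℤ/2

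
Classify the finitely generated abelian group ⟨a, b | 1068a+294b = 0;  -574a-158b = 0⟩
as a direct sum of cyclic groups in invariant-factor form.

Answer: M ≅ ℤ/2 ⊕ ℤ/6

Derivation:
rank_ℚ(R)=2; free=2−2=0
SNF(R) diag = [2, 6] → torsion [2, 6]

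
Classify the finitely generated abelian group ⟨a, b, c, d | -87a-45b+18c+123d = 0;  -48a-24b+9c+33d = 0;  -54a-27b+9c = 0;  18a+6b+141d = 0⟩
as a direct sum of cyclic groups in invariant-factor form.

Answer: M ≅ ℤ/3 ⊕ ℤ/3 ⊕ ℤ/9 ⊕ ℤ/27

Derivation:
rank_ℚ(R)=4; free=4−4=0
SNF(R) diag = [3, 3, 9, 27] → torsion [3, 3, 9, 27]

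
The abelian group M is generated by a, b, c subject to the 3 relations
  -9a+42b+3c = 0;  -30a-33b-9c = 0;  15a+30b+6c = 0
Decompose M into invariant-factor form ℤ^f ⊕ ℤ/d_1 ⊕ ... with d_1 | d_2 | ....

rank_ℚ(R)=3; free=3−3=0
SNF(R) diag = [3, 3, 3] → torsion [3, 3, 3]

Answer: M ≅ ℤ/3 ⊕ ℤ/3 ⊕ ℤ/3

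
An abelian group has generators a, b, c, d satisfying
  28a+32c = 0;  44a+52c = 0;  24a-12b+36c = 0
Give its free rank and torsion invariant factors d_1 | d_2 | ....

rank_ℚ(R)=3; free=4−3=1
SNF(R) diag = [4, 12, 12] → torsion [4, 12, 12]

Answer: M ≅ ℤ^1 ⊕ ℤ/4 ⊕ ℤ/12 ⊕ ℤ/12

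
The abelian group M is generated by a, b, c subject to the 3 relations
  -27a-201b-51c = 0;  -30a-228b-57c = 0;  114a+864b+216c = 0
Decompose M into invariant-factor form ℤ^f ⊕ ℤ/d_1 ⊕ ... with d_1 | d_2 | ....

rank_ℚ(R)=3; free=3−3=0
SNF(R) diag = [3, 3, 6] → torsion [3, 3, 6]

Answer: M ≅ ℤ/3 ⊕ ℤ/3 ⊕ ℤ/6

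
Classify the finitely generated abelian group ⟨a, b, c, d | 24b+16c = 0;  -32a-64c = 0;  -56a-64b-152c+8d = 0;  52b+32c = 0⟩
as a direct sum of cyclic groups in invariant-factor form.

Answer: M ≅ ℤ/4 ⊕ ℤ/8 ⊕ ℤ/16 ⊕ ℤ/32

Derivation:
rank_ℚ(R)=4; free=4−4=0
SNF(R) diag = [4, 8, 16, 32] → torsion [4, 8, 16, 32]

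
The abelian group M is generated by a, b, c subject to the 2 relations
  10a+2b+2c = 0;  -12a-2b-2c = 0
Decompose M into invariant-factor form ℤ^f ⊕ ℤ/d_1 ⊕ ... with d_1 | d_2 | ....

rank_ℚ(R)=2; free=3−2=1
SNF(R) diag = [2, 2] → torsion [2, 2]

Answer: M ≅ ℤ^1 ⊕ ℤ/2 ⊕ ℤ/2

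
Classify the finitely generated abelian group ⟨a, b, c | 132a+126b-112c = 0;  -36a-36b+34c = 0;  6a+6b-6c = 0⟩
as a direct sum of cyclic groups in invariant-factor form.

rank_ℚ(R)=3; free=3−3=0
SNF(R) diag = [2, 6, 6] → torsion [2, 6, 6]

Answer: M ≅ ℤ/2 ⊕ ℤ/6 ⊕ ℤ/6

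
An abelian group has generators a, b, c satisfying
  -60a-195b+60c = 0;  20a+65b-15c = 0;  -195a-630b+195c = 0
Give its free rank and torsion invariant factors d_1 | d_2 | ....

rank_ℚ(R)=3; free=3−3=0
SNF(R) diag = [5, 15, 15] → torsion [5, 15, 15]

Answer: M ≅ ℤ/5 ⊕ ℤ/15 ⊕ ℤ/15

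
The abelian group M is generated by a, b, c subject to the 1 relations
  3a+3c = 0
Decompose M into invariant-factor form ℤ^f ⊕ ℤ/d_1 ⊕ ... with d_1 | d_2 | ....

rank_ℚ(R)=1; free=3−1=2
SNF(R) diag = [3] → torsion [3]

Answer: M ≅ ℤ^2 ⊕ ℤ/3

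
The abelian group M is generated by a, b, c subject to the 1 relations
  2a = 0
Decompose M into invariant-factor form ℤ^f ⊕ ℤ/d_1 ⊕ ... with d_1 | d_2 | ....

Answer: M ≅ ℤ^2 ⊕ ℤ/2

Derivation:
rank_ℚ(R)=1; free=3−1=2
SNF(R) diag = [2] → torsion [2]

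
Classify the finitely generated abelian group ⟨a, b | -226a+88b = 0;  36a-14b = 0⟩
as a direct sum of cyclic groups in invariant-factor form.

Answer: M ≅ ℤ/2 ⊕ ℤ/2

Derivation:
rank_ℚ(R)=2; free=2−2=0
SNF(R) diag = [2, 2] → torsion [2, 2]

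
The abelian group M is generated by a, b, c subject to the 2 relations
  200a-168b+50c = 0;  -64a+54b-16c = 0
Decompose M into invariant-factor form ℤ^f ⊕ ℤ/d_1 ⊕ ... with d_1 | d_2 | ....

rank_ℚ(R)=2; free=3−2=1
SNF(R) diag = [2, 6] → torsion [2, 6]

Answer: M ≅ ℤ^1 ⊕ ℤ/2 ⊕ ℤ/6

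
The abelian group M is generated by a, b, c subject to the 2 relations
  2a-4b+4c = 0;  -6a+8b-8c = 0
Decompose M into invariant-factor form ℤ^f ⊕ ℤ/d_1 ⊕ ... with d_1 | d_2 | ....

rank_ℚ(R)=2; free=3−2=1
SNF(R) diag = [2, 4] → torsion [2, 4]

Answer: M ≅ ℤ^1 ⊕ ℤ/2 ⊕ ℤ/4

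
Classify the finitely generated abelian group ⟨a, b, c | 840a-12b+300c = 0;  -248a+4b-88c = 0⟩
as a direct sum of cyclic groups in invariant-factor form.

Answer: M ≅ ℤ^1 ⊕ ℤ/4 ⊕ ℤ/12

Derivation:
rank_ℚ(R)=2; free=3−2=1
SNF(R) diag = [4, 12] → torsion [4, 12]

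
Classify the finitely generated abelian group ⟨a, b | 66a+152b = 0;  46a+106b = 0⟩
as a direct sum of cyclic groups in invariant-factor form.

Answer: M ≅ ℤ/2 ⊕ ℤ/2

Derivation:
rank_ℚ(R)=2; free=2−2=0
SNF(R) diag = [2, 2] → torsion [2, 2]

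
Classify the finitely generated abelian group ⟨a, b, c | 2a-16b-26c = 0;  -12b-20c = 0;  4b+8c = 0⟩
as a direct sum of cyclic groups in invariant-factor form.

rank_ℚ(R)=3; free=3−3=0
SNF(R) diag = [2, 4, 4] → torsion [2, 4, 4]

Answer: M ≅ ℤ/2 ⊕ ℤ/4 ⊕ ℤ/4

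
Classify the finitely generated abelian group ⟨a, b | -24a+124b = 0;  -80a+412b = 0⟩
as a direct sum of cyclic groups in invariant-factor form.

Answer: M ≅ ℤ/4 ⊕ ℤ/8

Derivation:
rank_ℚ(R)=2; free=2−2=0
SNF(R) diag = [4, 8] → torsion [4, 8]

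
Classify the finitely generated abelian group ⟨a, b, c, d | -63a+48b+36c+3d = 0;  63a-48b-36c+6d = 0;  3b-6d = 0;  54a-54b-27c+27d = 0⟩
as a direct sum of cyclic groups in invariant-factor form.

Answer: M ≅ ℤ/3 ⊕ ℤ/9 ⊕ ℤ/9 ⊕ ℤ/27

Derivation:
rank_ℚ(R)=4; free=4−4=0
SNF(R) diag = [3, 9, 9, 27] → torsion [3, 9, 9, 27]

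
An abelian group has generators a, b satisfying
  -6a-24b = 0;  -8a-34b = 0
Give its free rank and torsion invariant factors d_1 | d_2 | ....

rank_ℚ(R)=2; free=2−2=0
SNF(R) diag = [2, 6] → torsion [2, 6]

Answer: M ≅ ℤ/2 ⊕ ℤ/6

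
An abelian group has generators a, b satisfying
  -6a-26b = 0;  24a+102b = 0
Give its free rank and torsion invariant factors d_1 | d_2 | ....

rank_ℚ(R)=2; free=2−2=0
SNF(R) diag = [2, 6] → torsion [2, 6]

Answer: M ≅ ℤ/2 ⊕ ℤ/6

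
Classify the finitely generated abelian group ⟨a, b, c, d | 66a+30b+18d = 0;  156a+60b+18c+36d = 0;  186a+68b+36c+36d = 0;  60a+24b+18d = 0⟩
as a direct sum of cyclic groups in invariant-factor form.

rank_ℚ(R)=4; free=4−4=0
SNF(R) diag = [2, 6, 18, 18] → torsion [2, 6, 18, 18]

Answer: M ≅ ℤ/2 ⊕ ℤ/6 ⊕ ℤ/18 ⊕ ℤ/18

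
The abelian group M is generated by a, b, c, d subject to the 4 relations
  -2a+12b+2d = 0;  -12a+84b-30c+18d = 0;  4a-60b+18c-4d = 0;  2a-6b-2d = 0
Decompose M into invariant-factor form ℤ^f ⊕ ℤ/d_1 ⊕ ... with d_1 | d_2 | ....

rank_ℚ(R)=4; free=4−4=0
SNF(R) diag = [2, 6, 6, 18] → torsion [2, 6, 6, 18]

Answer: M ≅ ℤ/2 ⊕ ℤ/6 ⊕ ℤ/6 ⊕ ℤ/18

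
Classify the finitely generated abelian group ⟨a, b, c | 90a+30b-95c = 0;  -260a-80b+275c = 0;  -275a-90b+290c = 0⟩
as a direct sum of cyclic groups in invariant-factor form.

Answer: M ≅ ℤ/5 ⊕ ℤ/5 ⊕ ℤ/10

Derivation:
rank_ℚ(R)=3; free=3−3=0
SNF(R) diag = [5, 5, 10] → torsion [5, 5, 10]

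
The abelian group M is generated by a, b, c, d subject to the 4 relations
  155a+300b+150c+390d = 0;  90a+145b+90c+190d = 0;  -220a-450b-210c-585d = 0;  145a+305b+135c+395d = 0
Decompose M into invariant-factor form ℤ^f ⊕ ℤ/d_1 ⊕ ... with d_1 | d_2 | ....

Answer: M ≅ ℤ/5 ⊕ ℤ/5 ⊕ ℤ/15 ⊕ ℤ/45

Derivation:
rank_ℚ(R)=4; free=4−4=0
SNF(R) diag = [5, 5, 15, 45] → torsion [5, 5, 15, 45]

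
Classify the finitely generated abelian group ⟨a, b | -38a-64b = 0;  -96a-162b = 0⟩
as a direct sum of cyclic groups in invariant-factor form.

rank_ℚ(R)=2; free=2−2=0
SNF(R) diag = [2, 6] → torsion [2, 6]

Answer: M ≅ ℤ/2 ⊕ ℤ/6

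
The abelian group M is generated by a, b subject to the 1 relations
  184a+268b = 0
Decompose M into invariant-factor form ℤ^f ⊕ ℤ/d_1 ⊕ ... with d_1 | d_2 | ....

rank_ℚ(R)=1; free=2−1=1
SNF(R) diag = [4] → torsion [4]

Answer: M ≅ ℤ^1 ⊕ ℤ/4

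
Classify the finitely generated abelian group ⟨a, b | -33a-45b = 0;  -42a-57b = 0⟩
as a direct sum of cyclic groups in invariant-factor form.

Answer: M ≅ ℤ/3 ⊕ ℤ/3

Derivation:
rank_ℚ(R)=2; free=2−2=0
SNF(R) diag = [3, 3] → torsion [3, 3]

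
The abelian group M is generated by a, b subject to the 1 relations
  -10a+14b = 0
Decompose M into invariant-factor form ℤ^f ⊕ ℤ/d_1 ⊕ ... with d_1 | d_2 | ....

rank_ℚ(R)=1; free=2−1=1
SNF(R) diag = [2] → torsion [2]

Answer: M ≅ ℤ^1 ⊕ ℤ/2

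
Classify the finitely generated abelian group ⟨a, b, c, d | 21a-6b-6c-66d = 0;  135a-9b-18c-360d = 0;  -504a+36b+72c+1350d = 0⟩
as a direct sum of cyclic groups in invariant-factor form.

Answer: M ≅ ℤ^1 ⊕ ℤ/3 ⊕ ℤ/9 ⊕ ℤ/18

Derivation:
rank_ℚ(R)=3; free=4−3=1
SNF(R) diag = [3, 9, 18] → torsion [3, 9, 18]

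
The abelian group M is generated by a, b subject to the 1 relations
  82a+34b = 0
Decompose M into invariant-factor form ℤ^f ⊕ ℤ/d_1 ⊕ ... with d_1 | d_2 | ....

Answer: M ≅ ℤ^1 ⊕ ℤ/2

Derivation:
rank_ℚ(R)=1; free=2−1=1
SNF(R) diag = [2] → torsion [2]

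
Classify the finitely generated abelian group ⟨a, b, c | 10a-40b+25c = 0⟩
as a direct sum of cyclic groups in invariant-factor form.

rank_ℚ(R)=1; free=3−1=2
SNF(R) diag = [5] → torsion [5]

Answer: M ≅ ℤ^2 ⊕ ℤ/5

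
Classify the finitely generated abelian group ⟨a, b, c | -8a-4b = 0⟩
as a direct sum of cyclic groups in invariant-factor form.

Answer: M ≅ ℤ^2 ⊕ ℤ/4

Derivation:
rank_ℚ(R)=1; free=3−1=2
SNF(R) diag = [4] → torsion [4]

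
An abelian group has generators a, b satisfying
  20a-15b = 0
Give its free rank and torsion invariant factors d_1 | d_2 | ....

Answer: M ≅ ℤ^1 ⊕ ℤ/5

Derivation:
rank_ℚ(R)=1; free=2−1=1
SNF(R) diag = [5] → torsion [5]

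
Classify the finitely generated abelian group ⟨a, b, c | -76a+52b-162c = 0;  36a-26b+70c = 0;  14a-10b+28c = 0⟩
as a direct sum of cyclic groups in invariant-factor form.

Answer: M ≅ ℤ/2 ⊕ ℤ/2 ⊕ ℤ/6

Derivation:
rank_ℚ(R)=3; free=3−3=0
SNF(R) diag = [2, 2, 6] → torsion [2, 2, 6]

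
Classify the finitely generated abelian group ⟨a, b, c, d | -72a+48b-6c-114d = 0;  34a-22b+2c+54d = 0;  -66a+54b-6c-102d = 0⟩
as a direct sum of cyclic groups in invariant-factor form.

Answer: M ≅ ℤ^1 ⊕ ℤ/2 ⊕ ℤ/6 ⊕ ℤ/12

Derivation:
rank_ℚ(R)=3; free=4−3=1
SNF(R) diag = [2, 6, 12] → torsion [2, 6, 12]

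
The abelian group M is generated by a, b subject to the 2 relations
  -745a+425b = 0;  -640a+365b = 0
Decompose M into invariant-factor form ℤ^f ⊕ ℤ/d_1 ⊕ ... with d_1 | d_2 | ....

rank_ℚ(R)=2; free=2−2=0
SNF(R) diag = [5, 15] → torsion [5, 15]

Answer: M ≅ ℤ/5 ⊕ ℤ/15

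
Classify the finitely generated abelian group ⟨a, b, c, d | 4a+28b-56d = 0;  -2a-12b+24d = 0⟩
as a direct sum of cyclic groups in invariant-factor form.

Answer: M ≅ ℤ^2 ⊕ ℤ/2 ⊕ ℤ/4

Derivation:
rank_ℚ(R)=2; free=4−2=2
SNF(R) diag = [2, 4] → torsion [2, 4]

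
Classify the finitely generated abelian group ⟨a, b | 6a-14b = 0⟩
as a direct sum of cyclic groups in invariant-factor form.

Answer: M ≅ ℤ^1 ⊕ ℤ/2

Derivation:
rank_ℚ(R)=1; free=2−1=1
SNF(R) diag = [2] → torsion [2]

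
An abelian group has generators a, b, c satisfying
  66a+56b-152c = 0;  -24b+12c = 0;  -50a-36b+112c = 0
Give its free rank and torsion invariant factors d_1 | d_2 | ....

rank_ℚ(R)=3; free=3−3=0
SNF(R) diag = [2, 4, 12] → torsion [2, 4, 12]

Answer: M ≅ ℤ/2 ⊕ ℤ/4 ⊕ ℤ/12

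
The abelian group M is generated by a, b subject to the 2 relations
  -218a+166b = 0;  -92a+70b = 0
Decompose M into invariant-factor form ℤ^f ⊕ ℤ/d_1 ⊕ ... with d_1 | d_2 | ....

rank_ℚ(R)=2; free=2−2=0
SNF(R) diag = [2, 6] → torsion [2, 6]

Answer: M ≅ ℤ/2 ⊕ ℤ/6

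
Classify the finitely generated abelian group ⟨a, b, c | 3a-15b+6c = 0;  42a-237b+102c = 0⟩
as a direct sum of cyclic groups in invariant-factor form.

rank_ℚ(R)=2; free=3−2=1
SNF(R) diag = [3, 9] → torsion [3, 9]

Answer: M ≅ ℤ^1 ⊕ ℤ/3 ⊕ ℤ/9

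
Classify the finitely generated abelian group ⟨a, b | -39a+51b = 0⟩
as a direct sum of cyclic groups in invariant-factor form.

Answer: M ≅ ℤ^1 ⊕ ℤ/3

Derivation:
rank_ℚ(R)=1; free=2−1=1
SNF(R) diag = [3] → torsion [3]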